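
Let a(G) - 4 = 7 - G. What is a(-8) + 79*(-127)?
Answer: -10014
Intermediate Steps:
a(G) = 11 - G (a(G) = 4 + (7 - G) = 11 - G)
a(-8) + 79*(-127) = (11 - 1*(-8)) + 79*(-127) = (11 + 8) - 10033 = 19 - 10033 = -10014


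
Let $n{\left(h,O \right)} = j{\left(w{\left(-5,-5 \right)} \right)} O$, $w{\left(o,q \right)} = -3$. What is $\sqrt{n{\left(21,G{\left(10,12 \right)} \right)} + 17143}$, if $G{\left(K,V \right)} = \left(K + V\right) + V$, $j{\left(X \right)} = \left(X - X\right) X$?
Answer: $\sqrt{17143} \approx 130.93$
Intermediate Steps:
$j{\left(X \right)} = 0$ ($j{\left(X \right)} = 0 X = 0$)
$G{\left(K,V \right)} = K + 2 V$
$n{\left(h,O \right)} = 0$ ($n{\left(h,O \right)} = 0 O = 0$)
$\sqrt{n{\left(21,G{\left(10,12 \right)} \right)} + 17143} = \sqrt{0 + 17143} = \sqrt{17143}$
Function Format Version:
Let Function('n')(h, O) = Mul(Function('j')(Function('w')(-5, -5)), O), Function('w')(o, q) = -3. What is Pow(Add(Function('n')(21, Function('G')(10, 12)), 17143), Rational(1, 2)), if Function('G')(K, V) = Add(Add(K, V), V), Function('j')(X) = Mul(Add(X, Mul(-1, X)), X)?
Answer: Pow(17143, Rational(1, 2)) ≈ 130.93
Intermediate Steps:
Function('j')(X) = 0 (Function('j')(X) = Mul(0, X) = 0)
Function('G')(K, V) = Add(K, Mul(2, V))
Function('n')(h, O) = 0 (Function('n')(h, O) = Mul(0, O) = 0)
Pow(Add(Function('n')(21, Function('G')(10, 12)), 17143), Rational(1, 2)) = Pow(Add(0, 17143), Rational(1, 2)) = Pow(17143, Rational(1, 2))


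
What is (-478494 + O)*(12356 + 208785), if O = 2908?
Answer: -105171563626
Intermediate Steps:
(-478494 + O)*(12356 + 208785) = (-478494 + 2908)*(12356 + 208785) = -475586*221141 = -105171563626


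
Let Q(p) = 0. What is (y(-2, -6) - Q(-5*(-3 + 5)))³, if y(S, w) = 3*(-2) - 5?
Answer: -1331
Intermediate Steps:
y(S, w) = -11 (y(S, w) = -6 - 5 = -11)
(y(-2, -6) - Q(-5*(-3 + 5)))³ = (-11 - 1*0)³ = (-11 + 0)³ = (-11)³ = -1331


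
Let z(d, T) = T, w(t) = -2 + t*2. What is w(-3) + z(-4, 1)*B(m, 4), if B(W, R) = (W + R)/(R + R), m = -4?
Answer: -8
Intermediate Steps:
w(t) = -2 + 2*t
B(W, R) = (R + W)/(2*R) (B(W, R) = (R + W)/((2*R)) = (R + W)*(1/(2*R)) = (R + W)/(2*R))
w(-3) + z(-4, 1)*B(m, 4) = (-2 + 2*(-3)) + 1*((½)*(4 - 4)/4) = (-2 - 6) + 1*((½)*(¼)*0) = -8 + 1*0 = -8 + 0 = -8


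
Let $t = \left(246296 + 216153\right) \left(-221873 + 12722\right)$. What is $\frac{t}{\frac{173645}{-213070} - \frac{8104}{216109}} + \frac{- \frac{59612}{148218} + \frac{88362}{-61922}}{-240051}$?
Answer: $\frac{47007019325464475224537233643493}{414301254893115079959} \approx 1.1346 \cdot 10^{11}$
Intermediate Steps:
$t = -96721670799$ ($t = 462449 \left(-209151\right) = -96721670799$)
$\frac{t}{\frac{173645}{-213070} - \frac{8104}{216109}} + \frac{- \frac{59612}{148218} + \frac{88362}{-61922}}{-240051} = - \frac{96721670799}{\frac{173645}{-213070} - \frac{8104}{216109}} + \frac{- \frac{59612}{148218} + \frac{88362}{-61922}}{-240051} = - \frac{96721670799}{173645 \left(- \frac{1}{213070}\right) - \frac{8104}{216109}} + \left(\left(-59612\right) \frac{1}{148218} + 88362 \left(- \frac{1}{61922}\right)\right) \left(- \frac{1}{240051}\right) = - \frac{96721670799}{- \frac{34729}{42614} - \frac{8104}{216109}} + \left(- \frac{4258}{10587} - \frac{44181}{30961}\right) \left(- \frac{1}{240051}\right) = - \frac{96721670799}{- \frac{7850593317}{9209268926}} - - \frac{8444735}{1108238065767} = \left(-96721670799\right) \left(- \frac{9209268926}{7850593317}\right) + \frac{8444735}{1108238065767} = \frac{296911959120010763958}{2616864439} + \frac{8444735}{1108238065767} = \frac{47007019325464475224537233643493}{414301254893115079959}$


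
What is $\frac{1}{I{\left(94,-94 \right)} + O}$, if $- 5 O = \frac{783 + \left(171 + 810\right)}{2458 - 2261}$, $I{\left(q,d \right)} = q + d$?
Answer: $- \frac{985}{1764} \approx -0.55839$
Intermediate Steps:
$I{\left(q,d \right)} = d + q$
$O = - \frac{1764}{985}$ ($O = - \frac{\left(783 + \left(171 + 810\right)\right) \frac{1}{2458 - 2261}}{5} = - \frac{\left(783 + 981\right) \frac{1}{197}}{5} = - \frac{1764 \cdot \frac{1}{197}}{5} = \left(- \frac{1}{5}\right) \frac{1764}{197} = - \frac{1764}{985} \approx -1.7909$)
$\frac{1}{I{\left(94,-94 \right)} + O} = \frac{1}{\left(-94 + 94\right) - \frac{1764}{985}} = \frac{1}{0 - \frac{1764}{985}} = \frac{1}{- \frac{1764}{985}} = - \frac{985}{1764}$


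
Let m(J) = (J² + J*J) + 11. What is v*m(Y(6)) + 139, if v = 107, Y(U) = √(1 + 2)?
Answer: 1958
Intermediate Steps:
Y(U) = √3
m(J) = 11 + 2*J² (m(J) = (J² + J²) + 11 = 2*J² + 11 = 11 + 2*J²)
v*m(Y(6)) + 139 = 107*(11 + 2*(√3)²) + 139 = 107*(11 + 2*3) + 139 = 107*(11 + 6) + 139 = 107*17 + 139 = 1819 + 139 = 1958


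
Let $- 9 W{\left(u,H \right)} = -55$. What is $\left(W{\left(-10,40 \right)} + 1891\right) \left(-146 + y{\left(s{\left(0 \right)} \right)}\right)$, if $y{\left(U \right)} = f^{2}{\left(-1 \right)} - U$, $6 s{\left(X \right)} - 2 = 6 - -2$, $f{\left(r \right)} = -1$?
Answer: $- \frac{7512560}{27} \approx -2.7824 \cdot 10^{5}$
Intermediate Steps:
$W{\left(u,H \right)} = \frac{55}{9}$ ($W{\left(u,H \right)} = \left(- \frac{1}{9}\right) \left(-55\right) = \frac{55}{9}$)
$s{\left(X \right)} = \frac{5}{3}$ ($s{\left(X \right)} = \frac{1}{3} + \frac{6 - -2}{6} = \frac{1}{3} + \frac{6 + 2}{6} = \frac{1}{3} + \frac{1}{6} \cdot 8 = \frac{1}{3} + \frac{4}{3} = \frac{5}{3}$)
$y{\left(U \right)} = 1 - U$ ($y{\left(U \right)} = \left(-1\right)^{2} - U = 1 - U$)
$\left(W{\left(-10,40 \right)} + 1891\right) \left(-146 + y{\left(s{\left(0 \right)} \right)}\right) = \left(\frac{55}{9} + 1891\right) \left(-146 + \left(1 - \frac{5}{3}\right)\right) = \frac{17074 \left(-146 + \left(1 - \frac{5}{3}\right)\right)}{9} = \frac{17074 \left(-146 - \frac{2}{3}\right)}{9} = \frac{17074}{9} \left(- \frac{440}{3}\right) = - \frac{7512560}{27}$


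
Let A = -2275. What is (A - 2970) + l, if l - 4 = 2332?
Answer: -2909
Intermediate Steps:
l = 2336 (l = 4 + 2332 = 2336)
(A - 2970) + l = (-2275 - 2970) + 2336 = -5245 + 2336 = -2909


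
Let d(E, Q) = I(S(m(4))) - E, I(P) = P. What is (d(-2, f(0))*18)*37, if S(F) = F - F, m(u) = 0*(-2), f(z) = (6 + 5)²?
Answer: 1332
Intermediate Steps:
f(z) = 121 (f(z) = 11² = 121)
m(u) = 0
S(F) = 0
d(E, Q) = -E (d(E, Q) = 0 - E = -E)
(d(-2, f(0))*18)*37 = (-1*(-2)*18)*37 = (2*18)*37 = 36*37 = 1332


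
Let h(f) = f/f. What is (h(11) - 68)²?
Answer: 4489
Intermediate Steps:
h(f) = 1
(h(11) - 68)² = (1 - 68)² = (-67)² = 4489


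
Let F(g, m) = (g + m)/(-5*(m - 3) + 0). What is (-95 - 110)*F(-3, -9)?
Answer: 41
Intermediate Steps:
F(g, m) = (g + m)/(15 - 5*m) (F(g, m) = (g + m)/(-5*(-3 + m) + 0) = (g + m)/((15 - 5*m) + 0) = (g + m)/(15 - 5*m))
(-95 - 110)*F(-3, -9) = (-95 - 110)*((-1*(-3) - 1*(-9))/(5*(-3 - 9))) = -41*(3 + 9)/(-12) = -41*(-1)*12/12 = -205*(-⅕) = 41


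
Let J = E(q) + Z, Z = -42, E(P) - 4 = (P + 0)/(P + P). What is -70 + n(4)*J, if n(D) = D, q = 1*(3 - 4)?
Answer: -220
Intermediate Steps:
q = -1 (q = 1*(-1) = -1)
E(P) = 9/2 (E(P) = 4 + (P + 0)/(P + P) = 4 + P/((2*P)) = 4 + P*(1/(2*P)) = 4 + ½ = 9/2)
J = -75/2 (J = 9/2 - 42 = -75/2 ≈ -37.500)
-70 + n(4)*J = -70 + 4*(-75/2) = -70 - 150 = -220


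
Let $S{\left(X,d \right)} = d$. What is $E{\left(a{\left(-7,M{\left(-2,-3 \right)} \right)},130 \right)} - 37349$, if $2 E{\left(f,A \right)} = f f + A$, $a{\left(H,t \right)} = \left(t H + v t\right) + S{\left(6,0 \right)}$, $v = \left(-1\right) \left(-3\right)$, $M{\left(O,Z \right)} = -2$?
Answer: $-37252$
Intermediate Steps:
$v = 3$
$a{\left(H,t \right)} = 3 t + H t$ ($a{\left(H,t \right)} = \left(t H + 3 t\right) + 0 = \left(H t + 3 t\right) + 0 = \left(3 t + H t\right) + 0 = 3 t + H t$)
$E{\left(f,A \right)} = \frac{A}{2} + \frac{f^{2}}{2}$ ($E{\left(f,A \right)} = \frac{f f + A}{2} = \frac{f^{2} + A}{2} = \frac{A + f^{2}}{2} = \frac{A}{2} + \frac{f^{2}}{2}$)
$E{\left(a{\left(-7,M{\left(-2,-3 \right)} \right)},130 \right)} - 37349 = \left(\frac{1}{2} \cdot 130 + \frac{\left(- 2 \left(3 - 7\right)\right)^{2}}{2}\right) - 37349 = \left(65 + \frac{\left(\left(-2\right) \left(-4\right)\right)^{2}}{2}\right) - 37349 = \left(65 + \frac{8^{2}}{2}\right) - 37349 = \left(65 + \frac{1}{2} \cdot 64\right) - 37349 = \left(65 + 32\right) - 37349 = 97 - 37349 = -37252$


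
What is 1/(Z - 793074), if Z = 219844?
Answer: -1/573230 ≈ -1.7445e-6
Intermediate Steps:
1/(Z - 793074) = 1/(219844 - 793074) = 1/(-573230) = -1/573230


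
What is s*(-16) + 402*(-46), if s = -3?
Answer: -18444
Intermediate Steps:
s*(-16) + 402*(-46) = -3*(-16) + 402*(-46) = 48 - 18492 = -18444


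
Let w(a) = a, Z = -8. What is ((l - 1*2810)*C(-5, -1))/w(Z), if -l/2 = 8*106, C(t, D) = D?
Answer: -2253/4 ≈ -563.25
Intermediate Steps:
l = -1696 (l = -16*106 = -2*848 = -1696)
((l - 1*2810)*C(-5, -1))/w(Z) = ((-1696 - 1*2810)*(-1))/(-8) = ((-1696 - 2810)*(-1))*(-1/8) = -4506*(-1)*(-1/8) = 4506*(-1/8) = -2253/4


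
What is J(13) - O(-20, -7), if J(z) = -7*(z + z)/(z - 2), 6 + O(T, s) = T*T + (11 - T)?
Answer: -4857/11 ≈ -441.55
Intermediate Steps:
O(T, s) = 5 + T**2 - T (O(T, s) = -6 + (T*T + (11 - T)) = -6 + (T**2 + (11 - T)) = -6 + (11 + T**2 - T) = 5 + T**2 - T)
J(z) = -14*z/(-2 + z) (J(z) = -7*2*z/(-2 + z) = -14*z/(-2 + z))
J(13) - O(-20, -7) = -14*13/(-2 + 13) - (5 + (-20)**2 - 1*(-20)) = -14*13/11 - (5 + 400 + 20) = -14*13*1/11 - 1*425 = -182/11 - 425 = -4857/11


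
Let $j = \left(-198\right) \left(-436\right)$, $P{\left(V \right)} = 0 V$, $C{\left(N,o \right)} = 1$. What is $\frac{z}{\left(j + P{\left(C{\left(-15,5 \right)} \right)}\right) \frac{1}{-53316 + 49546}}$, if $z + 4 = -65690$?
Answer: $\frac{20638865}{7194} \approx 2868.9$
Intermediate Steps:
$z = -65694$ ($z = -4 - 65690 = -65694$)
$P{\left(V \right)} = 0$
$j = 86328$
$\frac{z}{\left(j + P{\left(C{\left(-15,5 \right)} \right)}\right) \frac{1}{-53316 + 49546}} = - \frac{65694}{\left(86328 + 0\right) \frac{1}{-53316 + 49546}} = - \frac{65694}{86328 \frac{1}{-3770}} = - \frac{65694}{86328 \left(- \frac{1}{3770}\right)} = - \frac{65694}{- \frac{43164}{1885}} = \left(-65694\right) \left(- \frac{1885}{43164}\right) = \frac{20638865}{7194}$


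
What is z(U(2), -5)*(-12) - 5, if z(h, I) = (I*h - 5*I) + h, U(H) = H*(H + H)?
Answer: 79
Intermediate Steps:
U(H) = 2*H**2 (U(H) = H*(2*H) = 2*H**2)
z(h, I) = h - 5*I + I*h (z(h, I) = (-5*I + I*h) + h = h - 5*I + I*h)
z(U(2), -5)*(-12) - 5 = (2*2**2 - 5*(-5) - 10*2**2)*(-12) - 5 = (2*4 + 25 - 10*4)*(-12) - 5 = (8 + 25 - 5*8)*(-12) - 5 = (8 + 25 - 40)*(-12) - 5 = -7*(-12) - 5 = 84 - 5 = 79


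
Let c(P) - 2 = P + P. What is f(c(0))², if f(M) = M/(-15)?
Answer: 4/225 ≈ 0.017778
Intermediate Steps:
c(P) = 2 + 2*P (c(P) = 2 + (P + P) = 2 + 2*P)
f(M) = -M/15 (f(M) = M*(-1/15) = -M/15)
f(c(0))² = (-(2 + 2*0)/15)² = (-(2 + 0)/15)² = (-1/15*2)² = (-2/15)² = 4/225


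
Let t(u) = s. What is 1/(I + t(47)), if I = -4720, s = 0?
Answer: -1/4720 ≈ -0.00021186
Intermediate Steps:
t(u) = 0
1/(I + t(47)) = 1/(-4720 + 0) = 1/(-4720) = -1/4720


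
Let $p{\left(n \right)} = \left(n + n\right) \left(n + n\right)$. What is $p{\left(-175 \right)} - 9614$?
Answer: $112886$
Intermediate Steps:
$p{\left(n \right)} = 4 n^{2}$ ($p{\left(n \right)} = 2 n 2 n = 4 n^{2}$)
$p{\left(-175 \right)} - 9614 = 4 \left(-175\right)^{2} - 9614 = 4 \cdot 30625 - 9614 = 122500 - 9614 = 112886$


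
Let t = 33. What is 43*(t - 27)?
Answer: 258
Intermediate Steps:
43*(t - 27) = 43*(33 - 27) = 43*6 = 258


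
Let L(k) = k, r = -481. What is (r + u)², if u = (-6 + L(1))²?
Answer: 207936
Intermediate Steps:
u = 25 (u = (-6 + 1)² = (-5)² = 25)
(r + u)² = (-481 + 25)² = (-456)² = 207936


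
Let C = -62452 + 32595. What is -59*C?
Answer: 1761563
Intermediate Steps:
C = -29857
-59*C = -59*(-29857) = 1761563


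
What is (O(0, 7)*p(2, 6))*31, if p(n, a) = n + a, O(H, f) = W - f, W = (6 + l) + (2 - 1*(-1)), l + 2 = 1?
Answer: 248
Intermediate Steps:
l = -1 (l = -2 + 1 = -1)
W = 8 (W = (6 - 1) + (2 - 1*(-1)) = 5 + (2 + 1) = 5 + 3 = 8)
O(H, f) = 8 - f
p(n, a) = a + n
(O(0, 7)*p(2, 6))*31 = ((8 - 1*7)*(6 + 2))*31 = ((8 - 7)*8)*31 = (1*8)*31 = 8*31 = 248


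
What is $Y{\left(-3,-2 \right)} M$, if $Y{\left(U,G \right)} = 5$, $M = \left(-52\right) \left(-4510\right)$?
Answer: $1172600$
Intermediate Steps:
$M = 234520$
$Y{\left(-3,-2 \right)} M = 5 \cdot 234520 = 1172600$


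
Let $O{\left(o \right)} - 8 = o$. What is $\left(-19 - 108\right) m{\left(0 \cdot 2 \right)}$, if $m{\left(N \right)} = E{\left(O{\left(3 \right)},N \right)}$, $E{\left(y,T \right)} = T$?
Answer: $0$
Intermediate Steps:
$O{\left(o \right)} = 8 + o$
$m{\left(N \right)} = N$
$\left(-19 - 108\right) m{\left(0 \cdot 2 \right)} = \left(-19 - 108\right) 0 \cdot 2 = \left(-127\right) 0 = 0$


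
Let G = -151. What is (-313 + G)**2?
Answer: 215296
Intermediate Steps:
(-313 + G)**2 = (-313 - 151)**2 = (-464)**2 = 215296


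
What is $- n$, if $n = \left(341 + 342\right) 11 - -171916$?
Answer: $-179429$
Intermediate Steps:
$n = 179429$ ($n = 683 \cdot 11 + 171916 = 7513 + 171916 = 179429$)
$- n = \left(-1\right) 179429 = -179429$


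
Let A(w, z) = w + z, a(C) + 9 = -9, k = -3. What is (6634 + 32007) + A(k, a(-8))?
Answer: 38620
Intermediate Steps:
a(C) = -18 (a(C) = -9 - 9 = -18)
(6634 + 32007) + A(k, a(-8)) = (6634 + 32007) + (-3 - 18) = 38641 - 21 = 38620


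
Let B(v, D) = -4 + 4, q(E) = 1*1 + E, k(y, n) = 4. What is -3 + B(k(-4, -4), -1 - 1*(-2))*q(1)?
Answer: -3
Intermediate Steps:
q(E) = 1 + E
B(v, D) = 0
-3 + B(k(-4, -4), -1 - 1*(-2))*q(1) = -3 + 0*(1 + 1) = -3 + 0*2 = -3 + 0 = -3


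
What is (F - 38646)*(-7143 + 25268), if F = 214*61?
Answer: -463855000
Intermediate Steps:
F = 13054
(F - 38646)*(-7143 + 25268) = (13054 - 38646)*(-7143 + 25268) = -25592*18125 = -463855000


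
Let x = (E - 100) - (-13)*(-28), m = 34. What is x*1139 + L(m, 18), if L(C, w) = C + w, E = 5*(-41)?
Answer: -761939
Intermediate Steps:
E = -205
x = -669 (x = (-205 - 100) - (-13)*(-28) = -305 - 1*364 = -305 - 364 = -669)
x*1139 + L(m, 18) = -669*1139 + (34 + 18) = -761991 + 52 = -761939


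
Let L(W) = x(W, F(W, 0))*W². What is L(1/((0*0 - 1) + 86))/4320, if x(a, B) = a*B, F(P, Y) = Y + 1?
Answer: 1/2653020000 ≈ 3.7693e-10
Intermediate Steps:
F(P, Y) = 1 + Y
x(a, B) = B*a
L(W) = W³ (L(W) = ((1 + 0)*W)*W² = (1*W)*W² = W*W² = W³)
L(1/((0*0 - 1) + 86))/4320 = (1/((0*0 - 1) + 86))³/4320 = (1/((0 - 1) + 86))³*(1/4320) = (1/(-1 + 86))³*(1/4320) = (1/85)³*(1/4320) = (1/614125)*(1/4320) = 1/2653020000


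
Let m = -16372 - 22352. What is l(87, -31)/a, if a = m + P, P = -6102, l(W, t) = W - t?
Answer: -59/22413 ≈ -0.0026324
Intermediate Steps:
m = -38724
a = -44826 (a = -38724 - 6102 = -44826)
l(87, -31)/a = (87 - 1*(-31))/(-44826) = (87 + 31)*(-1/44826) = 118*(-1/44826) = -59/22413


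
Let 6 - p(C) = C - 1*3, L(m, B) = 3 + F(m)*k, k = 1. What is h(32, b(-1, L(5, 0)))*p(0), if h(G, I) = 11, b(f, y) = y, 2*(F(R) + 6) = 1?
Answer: 99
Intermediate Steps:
F(R) = -11/2 (F(R) = -6 + (½)*1 = -6 + ½ = -11/2)
L(m, B) = -5/2 (L(m, B) = 3 - 11/2*1 = 3 - 11/2 = -5/2)
p(C) = 9 - C (p(C) = 6 - (C - 1*3) = 6 - (C - 3) = 6 - (-3 + C) = 6 + (3 - C) = 9 - C)
h(32, b(-1, L(5, 0)))*p(0) = 11*(9 - 1*0) = 11*(9 + 0) = 11*9 = 99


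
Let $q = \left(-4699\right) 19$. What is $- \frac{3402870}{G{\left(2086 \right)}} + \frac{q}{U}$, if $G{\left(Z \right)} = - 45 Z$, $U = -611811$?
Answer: $\frac{23225490056}{638118873} \approx 36.397$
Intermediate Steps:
$q = -89281$
$- \frac{3402870}{G{\left(2086 \right)}} + \frac{q}{U} = - \frac{3402870}{\left(-45\right) 2086} - \frac{89281}{-611811} = - \frac{3402870}{-93870} - - \frac{89281}{611811} = \left(-3402870\right) \left(- \frac{1}{93870}\right) + \frac{89281}{611811} = \frac{113429}{3129} + \frac{89281}{611811} = \frac{23225490056}{638118873}$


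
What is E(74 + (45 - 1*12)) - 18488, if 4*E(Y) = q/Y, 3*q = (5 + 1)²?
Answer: -1978213/107 ≈ -18488.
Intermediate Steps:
q = 12 (q = (5 + 1)²/3 = (⅓)*6² = (⅓)*36 = 12)
E(Y) = 3/Y (E(Y) = (12/Y)/4 = 3/Y)
E(74 + (45 - 1*12)) - 18488 = 3/(74 + (45 - 1*12)) - 18488 = 3/(74 + (45 - 12)) - 18488 = 3/(74 + 33) - 18488 = 3/107 - 18488 = -1978213/107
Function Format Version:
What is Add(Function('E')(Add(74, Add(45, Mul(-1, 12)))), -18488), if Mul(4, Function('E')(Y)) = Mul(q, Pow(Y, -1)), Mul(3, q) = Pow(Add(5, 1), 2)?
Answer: Rational(-1978213, 107) ≈ -18488.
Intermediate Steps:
q = 12 (q = Mul(Rational(1, 3), Pow(Add(5, 1), 2)) = Mul(Rational(1, 3), Pow(6, 2)) = Mul(Rational(1, 3), 36) = 12)
Function('E')(Y) = Mul(3, Pow(Y, -1)) (Function('E')(Y) = Mul(Rational(1, 4), Mul(12, Pow(Y, -1))) = Mul(3, Pow(Y, -1)))
Add(Function('E')(Add(74, Add(45, Mul(-1, 12)))), -18488) = Add(Mul(3, Pow(Add(74, Add(45, Mul(-1, 12))), -1)), -18488) = Add(Mul(3, Pow(Add(74, Add(45, -12)), -1)), -18488) = Add(Mul(3, Pow(Add(74, 33), -1)), -18488) = Add(Mul(3, Pow(107, -1)), -18488) = Add(Mul(3, Rational(1, 107)), -18488) = Add(Rational(3, 107), -18488) = Rational(-1978213, 107)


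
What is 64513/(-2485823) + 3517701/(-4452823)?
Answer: -9031647023122/11068929828329 ≈ -0.81595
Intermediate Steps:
64513/(-2485823) + 3517701/(-4452823) = 64513*(-1/2485823) + 3517701*(-1/4452823) = -64513/2485823 - 3517701/4452823 = -9031647023122/11068929828329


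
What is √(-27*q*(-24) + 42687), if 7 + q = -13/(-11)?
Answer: 9*√58135/11 ≈ 197.27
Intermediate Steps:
q = -64/11 (q = -7 - 13/(-11) = -7 - 13*(-1/11) = -7 + 13/11 = -64/11 ≈ -5.8182)
√(-27*q*(-24) + 42687) = √(-27*(-64/11)*(-24) + 42687) = √((1728/11)*(-24) + 42687) = √(-41472/11 + 42687) = √(428085/11) = 9*√58135/11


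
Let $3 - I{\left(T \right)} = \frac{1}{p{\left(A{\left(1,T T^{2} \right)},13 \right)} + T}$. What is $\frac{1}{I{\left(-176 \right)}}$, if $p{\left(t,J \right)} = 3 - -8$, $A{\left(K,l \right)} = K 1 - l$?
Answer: $\frac{165}{496} \approx 0.33266$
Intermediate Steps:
$A{\left(K,l \right)} = K - l$
$p{\left(t,J \right)} = 11$ ($p{\left(t,J \right)} = 3 + 8 = 11$)
$I{\left(T \right)} = 3 - \frac{1}{11 + T}$
$\frac{1}{I{\left(-176 \right)}} = \frac{1}{\frac{1}{11 - 176} \left(32 + 3 \left(-176\right)\right)} = \frac{1}{\frac{1}{-165} \left(32 - 528\right)} = \frac{1}{\left(- \frac{1}{165}\right) \left(-496\right)} = \frac{1}{\frac{496}{165}} = \frac{165}{496}$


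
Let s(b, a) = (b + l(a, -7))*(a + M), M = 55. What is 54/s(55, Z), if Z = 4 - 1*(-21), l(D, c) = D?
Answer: 27/3200 ≈ 0.0084375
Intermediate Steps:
Z = 25 (Z = 4 + 21 = 25)
s(b, a) = (55 + a)*(a + b) (s(b, a) = (b + a)*(a + 55) = (a + b)*(55 + a) = (55 + a)*(a + b))
54/s(55, Z) = 54/(25**2 + 55*25 + 55*55 + 25*55) = 54/(625 + 1375 + 3025 + 1375) = 54/6400 = 54*(1/6400) = 27/3200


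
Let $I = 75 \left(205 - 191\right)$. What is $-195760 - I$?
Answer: $-196810$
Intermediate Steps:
$I = 1050$ ($I = 75 \cdot 14 = 1050$)
$-195760 - I = -195760 - 1050 = -196810$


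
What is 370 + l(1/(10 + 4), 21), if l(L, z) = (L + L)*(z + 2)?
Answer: 2613/7 ≈ 373.29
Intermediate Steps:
l(L, z) = 2*L*(2 + z) (l(L, z) = (2*L)*(2 + z) = 2*L*(2 + z))
370 + l(1/(10 + 4), 21) = 370 + 2*(2 + 21)/(10 + 4) = 370 + 2*23/14 = 370 + 2*(1/14)*23 = 370 + 23/7 = 2613/7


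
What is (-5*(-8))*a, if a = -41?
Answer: -1640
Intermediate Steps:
(-5*(-8))*a = -5*(-8)*(-41) = 40*(-41) = -1640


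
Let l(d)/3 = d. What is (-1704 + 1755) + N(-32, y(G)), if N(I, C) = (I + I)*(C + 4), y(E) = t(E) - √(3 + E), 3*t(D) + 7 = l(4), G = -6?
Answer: -935/3 + 64*I*√3 ≈ -311.67 + 110.85*I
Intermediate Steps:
l(d) = 3*d
t(D) = 5/3 (t(D) = -7/3 + (3*4)/3 = -7/3 + (⅓)*12 = -7/3 + 4 = 5/3)
y(E) = 5/3 - √(3 + E)
N(I, C) = 2*I*(4 + C) (N(I, C) = (2*I)*(4 + C) = 2*I*(4 + C))
(-1704 + 1755) + N(-32, y(G)) = (-1704 + 1755) + 2*(-32)*(4 + (5/3 - √(3 - 6))) = 51 + 2*(-32)*(4 + (5/3 - √(-3))) = 51 + 2*(-32)*(4 + (5/3 - I*√3)) = 51 + 2*(-32)*(17/3 - I*√3) = 51 + (-1088/3 + 64*I*√3) = -935/3 + 64*I*√3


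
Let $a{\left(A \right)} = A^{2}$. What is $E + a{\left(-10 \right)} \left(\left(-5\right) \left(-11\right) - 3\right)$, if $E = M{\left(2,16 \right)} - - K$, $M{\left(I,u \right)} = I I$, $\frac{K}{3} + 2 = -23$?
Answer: $5129$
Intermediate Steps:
$K = -75$ ($K = -6 + 3 \left(-23\right) = -6 - 69 = -75$)
$M{\left(I,u \right)} = I^{2}$
$E = -71$ ($E = 2^{2} - \left(-1\right) \left(-75\right) = 4 - 75 = -71$)
$E + a{\left(-10 \right)} \left(\left(-5\right) \left(-11\right) - 3\right) = -71 + \left(-10\right)^{2} \left(\left(-5\right) \left(-11\right) - 3\right) = -71 + 100 \left(55 - 3\right) = -71 + 100 \cdot 52 = -71 + 5200 = 5129$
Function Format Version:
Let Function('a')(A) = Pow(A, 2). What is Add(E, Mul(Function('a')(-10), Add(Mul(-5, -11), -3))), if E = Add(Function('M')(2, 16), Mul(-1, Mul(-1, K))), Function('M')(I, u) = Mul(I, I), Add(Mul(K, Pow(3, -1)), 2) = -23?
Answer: 5129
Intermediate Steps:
K = -75 (K = Add(-6, Mul(3, -23)) = Add(-6, -69) = -75)
Function('M')(I, u) = Pow(I, 2)
E = -71 (E = Add(Pow(2, 2), Mul(-1, Mul(-1, -75))) = Add(4, Mul(-1, 75)) = Add(4, -75) = -71)
Add(E, Mul(Function('a')(-10), Add(Mul(-5, -11), -3))) = Add(-71, Mul(Pow(-10, 2), Add(Mul(-5, -11), -3))) = Add(-71, Mul(100, Add(55, -3))) = Add(-71, Mul(100, 52)) = Add(-71, 5200) = 5129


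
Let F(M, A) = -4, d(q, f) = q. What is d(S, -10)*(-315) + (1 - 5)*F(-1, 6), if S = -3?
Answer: 961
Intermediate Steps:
d(S, -10)*(-315) + (1 - 5)*F(-1, 6) = -3*(-315) + (1 - 5)*(-4) = 945 - 4*(-4) = 945 + 16 = 961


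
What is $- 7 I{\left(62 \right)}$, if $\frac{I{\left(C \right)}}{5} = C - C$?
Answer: $0$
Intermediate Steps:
$I{\left(C \right)} = 0$ ($I{\left(C \right)} = 5 \left(C - C\right) = 5 \cdot 0 = 0$)
$- 7 I{\left(62 \right)} = \left(-7\right) 0 = 0$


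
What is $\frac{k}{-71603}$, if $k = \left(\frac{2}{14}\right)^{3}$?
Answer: $- \frac{1}{24559829} \approx -4.0717 \cdot 10^{-8}$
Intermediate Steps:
$k = \frac{1}{343}$ ($k = \left(2 \cdot \frac{1}{14}\right)^{3} = \left(\frac{1}{7}\right)^{3} = \frac{1}{343} \approx 0.0029155$)
$\frac{k}{-71603} = \frac{1}{343 \left(-71603\right)} = \frac{1}{343} \left(- \frac{1}{71603}\right) = - \frac{1}{24559829}$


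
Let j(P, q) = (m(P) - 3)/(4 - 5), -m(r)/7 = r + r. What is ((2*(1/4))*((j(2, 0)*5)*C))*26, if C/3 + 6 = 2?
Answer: -24180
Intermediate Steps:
C = -12 (C = -18 + 3*2 = -18 + 6 = -12)
m(r) = -14*r (m(r) = -7*(r + r) = -14*r)
j(P, q) = 3 + 14*P (j(P, q) = (-14*P - 3)/(4 - 5) = (-3 - 14*P)/(-1) = (-3 - 14*P)*(-1) = 3 + 14*P)
((2*(1/4))*((j(2, 0)*5)*C))*26 = ((2*(1/4))*(((3 + 14*2)*5)*(-12)))*26 = ((2*(1*(¼)))*(((3 + 28)*5)*(-12)))*26 = ((2*(¼))*((31*5)*(-12)))*26 = ((155*(-12))/2)*26 = ((½)*(-1860))*26 = -930*26 = -24180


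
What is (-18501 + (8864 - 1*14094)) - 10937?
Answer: -34668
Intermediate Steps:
(-18501 + (8864 - 1*14094)) - 10937 = (-18501 + (8864 - 14094)) - 10937 = (-18501 - 5230) - 10937 = -23731 - 10937 = -34668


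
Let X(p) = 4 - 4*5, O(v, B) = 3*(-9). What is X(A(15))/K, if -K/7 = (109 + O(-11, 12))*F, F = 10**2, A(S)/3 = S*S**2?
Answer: 2/7175 ≈ 0.00027875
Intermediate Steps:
A(S) = 3*S**3 (A(S) = 3*(S*S**2) = 3*S**3)
F = 100
O(v, B) = -27
K = -57400 (K = -7*(109 - 27)*100 = -574*100 = -7*8200 = -57400)
X(p) = -16 (X(p) = 4 - 20 = -16)
X(A(15))/K = -16/(-57400) = -16*(-1/57400) = 2/7175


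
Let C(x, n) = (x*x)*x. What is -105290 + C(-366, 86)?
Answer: -49133186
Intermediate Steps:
C(x, n) = x³ (C(x, n) = x²*x = x³)
-105290 + C(-366, 86) = -105290 + (-366)³ = -105290 - 49027896 = -49133186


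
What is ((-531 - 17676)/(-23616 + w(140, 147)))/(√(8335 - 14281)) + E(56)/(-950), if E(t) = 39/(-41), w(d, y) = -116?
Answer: 39/38950 - 357*I*√5946/2766872 ≈ 0.0010013 - 0.0099493*I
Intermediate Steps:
E(t) = -39/41 (E(t) = 39*(-1/41) = -39/41)
((-531 - 17676)/(-23616 + w(140, 147)))/(√(8335 - 14281)) + E(56)/(-950) = ((-531 - 17676)/(-23616 - 116))/(√(8335 - 14281)) - 39/41/(-950) = (-18207/(-23732))/(√(-5946)) - 39/41*(-1/950) = (-18207*(-1/23732))/((I*√5946)) + 39/38950 = 1071*(-I*√5946/5946)/1396 + 39/38950 = -357*I*√5946/2766872 + 39/38950 = 39/38950 - 357*I*√5946/2766872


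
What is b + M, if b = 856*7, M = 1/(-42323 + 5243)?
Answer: 222183359/37080 ≈ 5992.0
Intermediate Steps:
M = -1/37080 (M = 1/(-37080) = -1/37080 ≈ -2.6969e-5)
b = 5992
b + M = 5992 - 1/37080 = 222183359/37080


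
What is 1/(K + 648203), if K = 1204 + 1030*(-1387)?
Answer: -1/779203 ≈ -1.2834e-6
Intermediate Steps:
K = -1427406 (K = 1204 - 1428610 = -1427406)
1/(K + 648203) = 1/(-1427406 + 648203) = 1/(-779203) = -1/779203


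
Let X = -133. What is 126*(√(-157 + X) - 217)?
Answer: -27342 + 126*I*√290 ≈ -27342.0 + 2145.7*I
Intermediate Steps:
126*(√(-157 + X) - 217) = 126*(√(-157 - 133) - 217) = 126*(√(-290) - 217) = 126*(I*√290 - 217) = 126*(-217 + I*√290) = -27342 + 126*I*√290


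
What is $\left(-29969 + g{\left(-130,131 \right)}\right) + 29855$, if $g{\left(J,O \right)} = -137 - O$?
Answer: $-382$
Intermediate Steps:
$\left(-29969 + g{\left(-130,131 \right)}\right) + 29855 = \left(-29969 - 268\right) + 29855 = -30237 + 29855 = -382$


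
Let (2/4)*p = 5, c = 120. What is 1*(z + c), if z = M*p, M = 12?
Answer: 240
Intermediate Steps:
p = 10 (p = 2*5 = 10)
z = 120 (z = 12*10 = 120)
1*(z + c) = 1*(120 + 120) = 1*240 = 240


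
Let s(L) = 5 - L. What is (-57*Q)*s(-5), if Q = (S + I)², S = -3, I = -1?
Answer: -9120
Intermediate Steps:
Q = 16 (Q = (-3 - 1)² = (-4)² = 16)
(-57*Q)*s(-5) = (-57*16)*(5 - 1*(-5)) = -912*(5 + 5) = -912*10 = -9120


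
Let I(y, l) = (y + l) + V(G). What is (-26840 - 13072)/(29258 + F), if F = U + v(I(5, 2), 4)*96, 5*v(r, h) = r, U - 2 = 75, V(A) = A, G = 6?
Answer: -199560/147923 ≈ -1.3491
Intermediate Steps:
U = 77 (U = 2 + 75 = 77)
I(y, l) = 6 + l + y (I(y, l) = (y + l) + 6 = (l + y) + 6 = 6 + l + y)
v(r, h) = r/5
F = 1633/5 (F = 77 + ((6 + 2 + 5)/5)*96 = 77 + ((⅕)*13)*96 = 77 + (13/5)*96 = 77 + 1248/5 = 1633/5 ≈ 326.60)
(-26840 - 13072)/(29258 + F) = (-26840 - 13072)/(29258 + 1633/5) = -39912/147923/5 = -39912*5/147923 = -199560/147923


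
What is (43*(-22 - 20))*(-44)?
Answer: 79464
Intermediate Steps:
(43*(-22 - 20))*(-44) = (43*(-42))*(-44) = -1806*(-44) = 79464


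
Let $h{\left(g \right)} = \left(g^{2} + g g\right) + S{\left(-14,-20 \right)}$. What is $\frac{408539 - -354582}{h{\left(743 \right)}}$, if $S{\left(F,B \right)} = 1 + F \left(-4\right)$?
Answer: $\frac{763121}{1104155} \approx 0.69114$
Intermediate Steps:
$S{\left(F,B \right)} = 1 - 4 F$
$h{\left(g \right)} = 57 + 2 g^{2}$ ($h{\left(g \right)} = \left(g^{2} + g g\right) + \left(1 - -56\right) = \left(g^{2} + g^{2}\right) + \left(1 + 56\right) = 2 g^{2} + 57 = 57 + 2 g^{2}$)
$\frac{408539 - -354582}{h{\left(743 \right)}} = \frac{408539 - -354582}{57 + 2 \cdot 743^{2}} = \frac{408539 + 354582}{57 + 2 \cdot 552049} = \frac{763121}{57 + 1104098} = \frac{763121}{1104155}$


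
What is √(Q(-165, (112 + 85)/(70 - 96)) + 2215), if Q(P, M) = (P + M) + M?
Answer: √343889/13 ≈ 45.109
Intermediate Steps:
Q(P, M) = P + 2*M (Q(P, M) = (M + P) + M = P + 2*M)
√(Q(-165, (112 + 85)/(70 - 96)) + 2215) = √((-165 + 2*((112 + 85)/(70 - 96))) + 2215) = √((-165 + 2*(197/(-26))) + 2215) = √((-165 + 2*(197*(-1/26))) + 2215) = √((-165 + 2*(-197/26)) + 2215) = √((-165 - 197/13) + 2215) = √(-2342/13 + 2215) = √(26453/13) = √343889/13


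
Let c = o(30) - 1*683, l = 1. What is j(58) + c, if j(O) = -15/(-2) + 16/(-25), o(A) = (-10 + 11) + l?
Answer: -33707/50 ≈ -674.14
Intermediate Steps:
o(A) = 2 (o(A) = (-10 + 11) + 1 = 1 + 1 = 2)
j(O) = 343/50 (j(O) = -15*(-½) + 16*(-1/25) = 15/2 - 16/25 = 343/50)
c = -681 (c = 2 - 1*683 = 2 - 683 = -681)
j(58) + c = 343/50 - 681 = -33707/50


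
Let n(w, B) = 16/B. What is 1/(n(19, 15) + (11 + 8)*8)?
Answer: 15/2296 ≈ 0.0065331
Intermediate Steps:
1/(n(19, 15) + (11 + 8)*8) = 1/(16/15 + (11 + 8)*8) = 1/(16*(1/15) + 19*8) = 1/(16/15 + 152) = 1/(2296/15) = 15/2296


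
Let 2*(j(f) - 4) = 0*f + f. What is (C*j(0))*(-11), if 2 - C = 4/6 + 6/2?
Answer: 220/3 ≈ 73.333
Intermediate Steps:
j(f) = 4 + f/2 (j(f) = 4 + (0*f + f)/2 = 4 + (0 + f)/2 = 4 + f/2)
C = -5/3 (C = 2 - (4/6 + 6/2) = 2 - (4*(⅙) + 6*(½)) = 2 - (⅔ + 3) = 2 - 1*11/3 = 2 - 11/3 = -5/3 ≈ -1.6667)
(C*j(0))*(-11) = -5*(4 + (½)*0)/3*(-11) = -5*(4 + 0)/3*(-11) = -5/3*4*(-11) = -20/3*(-11) = 220/3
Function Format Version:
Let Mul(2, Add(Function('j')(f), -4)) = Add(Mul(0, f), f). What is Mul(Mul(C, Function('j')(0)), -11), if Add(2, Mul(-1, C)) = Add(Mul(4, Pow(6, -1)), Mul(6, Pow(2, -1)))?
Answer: Rational(220, 3) ≈ 73.333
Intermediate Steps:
Function('j')(f) = Add(4, Mul(Rational(1, 2), f)) (Function('j')(f) = Add(4, Mul(Rational(1, 2), Add(Mul(0, f), f))) = Add(4, Mul(Rational(1, 2), Add(0, f))) = Add(4, Mul(Rational(1, 2), f)))
C = Rational(-5, 3) (C = Add(2, Mul(-1, Add(Mul(4, Pow(6, -1)), Mul(6, Pow(2, -1))))) = Add(2, Mul(-1, Add(Mul(4, Rational(1, 6)), Mul(6, Rational(1, 2))))) = Add(2, Mul(-1, Add(Rational(2, 3), 3))) = Add(2, Mul(-1, Rational(11, 3))) = Add(2, Rational(-11, 3)) = Rational(-5, 3) ≈ -1.6667)
Mul(Mul(C, Function('j')(0)), -11) = Mul(Mul(Rational(-5, 3), Add(4, Mul(Rational(1, 2), 0))), -11) = Mul(Mul(Rational(-5, 3), Add(4, 0)), -11) = Mul(Mul(Rational(-5, 3), 4), -11) = Mul(Rational(-20, 3), -11) = Rational(220, 3)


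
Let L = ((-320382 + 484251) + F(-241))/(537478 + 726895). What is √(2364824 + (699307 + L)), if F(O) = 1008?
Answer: 2*√1224609945223293255/1264373 ≈ 1750.5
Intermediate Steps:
L = 164877/1264373 (L = ((-320382 + 484251) + 1008)/(537478 + 726895) = (163869 + 1008)/1264373 = 164877*(1/1264373) = 164877/1264373 ≈ 0.13040)
√(2364824 + (699307 + L)) = √(2364824 + (699307 + 164877/1264373)) = √(2364824 + 884185054388/1264373) = √(3874204669740/1264373) = 2*√1224609945223293255/1264373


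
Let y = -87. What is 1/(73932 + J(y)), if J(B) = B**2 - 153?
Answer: 1/81348 ≈ 1.2293e-5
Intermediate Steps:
J(B) = -153 + B**2
1/(73932 + J(y)) = 1/(73932 + (-153 + (-87)**2)) = 1/(73932 + (-153 + 7569)) = 1/(73932 + 7416) = 1/81348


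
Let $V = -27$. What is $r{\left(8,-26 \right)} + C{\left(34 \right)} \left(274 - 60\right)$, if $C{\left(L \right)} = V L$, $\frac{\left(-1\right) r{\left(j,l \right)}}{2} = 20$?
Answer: $-196492$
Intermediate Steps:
$r{\left(j,l \right)} = -40$ ($r{\left(j,l \right)} = \left(-2\right) 20 = -40$)
$C{\left(L \right)} = - 27 L$
$r{\left(8,-26 \right)} + C{\left(34 \right)} \left(274 - 60\right) = -40 + \left(-27\right) 34 \left(274 - 60\right) = -40 - 196452 = -196492$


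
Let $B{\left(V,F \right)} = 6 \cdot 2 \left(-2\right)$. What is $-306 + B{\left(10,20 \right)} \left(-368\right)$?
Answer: $8526$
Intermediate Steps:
$B{\left(V,F \right)} = -24$ ($B{\left(V,F \right)} = 12 \left(-2\right) = -24$)
$-306 + B{\left(10,20 \right)} \left(-368\right) = -306 - -8832 = -306 + 8832 = 8526$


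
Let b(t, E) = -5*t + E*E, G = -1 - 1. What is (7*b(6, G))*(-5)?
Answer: 910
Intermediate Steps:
G = -2
b(t, E) = E² - 5*t (b(t, E) = -5*t + E² = E² - 5*t)
(7*b(6, G))*(-5) = (7*((-2)² - 5*6))*(-5) = (7*(4 - 30))*(-5) = (7*(-26))*(-5) = -182*(-5) = 910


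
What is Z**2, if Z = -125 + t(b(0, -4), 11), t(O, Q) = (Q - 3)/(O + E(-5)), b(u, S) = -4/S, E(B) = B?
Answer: 16129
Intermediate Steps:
t(O, Q) = (-3 + Q)/(-5 + O) (t(O, Q) = (Q - 3)/(O - 5) = (-3 + Q)/(-5 + O))
Z = -127 (Z = -125 + (-3 + 11)/(-5 - 4/(-4)) = -125 + 8/(-5 - 4*(-1/4)) = -125 + 8/(-5 + 1) = -125 + 8/(-4) = -125 - 1/4*8 = -125 - 2 = -127)
Z**2 = (-127)**2 = 16129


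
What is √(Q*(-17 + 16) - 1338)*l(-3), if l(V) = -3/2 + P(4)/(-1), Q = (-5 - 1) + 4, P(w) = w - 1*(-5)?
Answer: -21*I*√334 ≈ -383.79*I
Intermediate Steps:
P(w) = 5 + w (P(w) = w + 5 = 5 + w)
Q = -2 (Q = -6 + 4 = -2)
l(V) = -21/2 (l(V) = -3/2 + (5 + 4)/(-1) = -3*½ + 9*(-1) = -3/2 - 9 = -21/2)
√(Q*(-17 + 16) - 1338)*l(-3) = √(-2*(-17 + 16) - 1338)*(-21/2) = √(-2*(-1) - 1338)*(-21/2) = √(2 - 1338)*(-21/2) = √(-1336)*(-21/2) = (2*I*√334)*(-21/2) = -21*I*√334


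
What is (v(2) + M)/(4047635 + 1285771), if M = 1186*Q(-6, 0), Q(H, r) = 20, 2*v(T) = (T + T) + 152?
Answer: 11899/2666703 ≈ 0.0044621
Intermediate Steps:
v(T) = 76 + T (v(T) = ((T + T) + 152)/2 = (2*T + 152)/2 = (152 + 2*T)/2 = 76 + T)
M = 23720 (M = 1186*20 = 23720)
(v(2) + M)/(4047635 + 1285771) = ((76 + 2) + 23720)/(4047635 + 1285771) = (78 + 23720)/5333406 = 23798*(1/5333406) = 11899/2666703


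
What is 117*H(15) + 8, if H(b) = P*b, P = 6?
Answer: 10538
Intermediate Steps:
H(b) = 6*b
117*H(15) + 8 = 117*(6*15) + 8 = 117*90 + 8 = 10530 + 8 = 10538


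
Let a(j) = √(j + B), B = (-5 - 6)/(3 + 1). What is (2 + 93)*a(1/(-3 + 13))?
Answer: 19*I*√265/2 ≈ 154.65*I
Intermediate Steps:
B = -11/4 ≈ -2.7500
a(j) = √(-11/4 + j) (a(j) = √(j - 11/4) = √(-11/4 + j))
(2 + 93)*a(1/(-3 + 13)) = (2 + 93)*(√(-11 + 4/(-3 + 13))/2) = 95*(√(-11 + 4/10)/2) = 95*(√(-11 + 4*(⅒))/2) = 95*(√(-11 + ⅖)/2) = 95*(√(-53/5)/2) = 95*((I*√265/5)/2) = 95*(I*√265/10) = 19*I*√265/2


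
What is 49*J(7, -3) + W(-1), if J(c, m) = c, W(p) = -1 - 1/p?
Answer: 343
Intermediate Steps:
49*J(7, -3) + W(-1) = 49*7 + (-1 - 1*(-1))/(-1) = 343 - (-1 + 1) = 343 - 1*0 = 343 + 0 = 343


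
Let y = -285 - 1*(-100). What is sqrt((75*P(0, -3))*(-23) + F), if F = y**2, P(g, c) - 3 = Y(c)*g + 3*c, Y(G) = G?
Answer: 5*sqrt(1783) ≈ 211.13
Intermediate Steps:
y = -185 (y = -285 + 100 = -185)
P(g, c) = 3 + 3*c + c*g (P(g, c) = 3 + (c*g + 3*c) = 3 + (3*c + c*g) = 3 + 3*c + c*g)
F = 34225 (F = (-185)**2 = 34225)
sqrt((75*P(0, -3))*(-23) + F) = sqrt((75*(3 + 3*(-3) - 3*0))*(-23) + 34225) = sqrt((75*(3 - 9 + 0))*(-23) + 34225) = sqrt((75*(-6))*(-23) + 34225) = sqrt(-450*(-23) + 34225) = sqrt(10350 + 34225) = sqrt(44575) = 5*sqrt(1783)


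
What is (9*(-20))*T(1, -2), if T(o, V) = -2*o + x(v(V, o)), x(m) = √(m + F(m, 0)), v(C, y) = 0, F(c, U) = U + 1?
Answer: 180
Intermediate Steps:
F(c, U) = 1 + U
x(m) = √(1 + m) (x(m) = √(m + (1 + 0)) = √(m + 1) = √(1 + m))
T(o, V) = 1 - 2*o (T(o, V) = -2*o + √(1 + 0) = -2*o + √1 = -2*o + 1 = 1 - 2*o)
(9*(-20))*T(1, -2) = (9*(-20))*(1 - 2*1) = -180*(1 - 2) = -180*(-1) = 180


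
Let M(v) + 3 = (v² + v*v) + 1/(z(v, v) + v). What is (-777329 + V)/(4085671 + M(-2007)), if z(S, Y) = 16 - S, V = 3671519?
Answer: 46307040/194268257 ≈ 0.23837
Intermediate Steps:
M(v) = -47/16 + 2*v² (M(v) = -3 + ((v² + v*v) + 1/((16 - v) + v)) = -3 + ((v² + v²) + 1/16) = -3 + (2*v² + 1/16) = -3 + (1/16 + 2*v²) = -47/16 + 2*v²)
(-777329 + V)/(4085671 + M(-2007)) = (-777329 + 3671519)/(4085671 + (-47/16 + 2*(-2007)²)) = 2894190/(4085671 + (-47/16 + 2*4028049)) = 2894190/(4085671 + (-47/16 + 8056098)) = 2894190/(4085671 + 128897521/16) = 2894190/(194268257/16) = 2894190*(16/194268257) = 46307040/194268257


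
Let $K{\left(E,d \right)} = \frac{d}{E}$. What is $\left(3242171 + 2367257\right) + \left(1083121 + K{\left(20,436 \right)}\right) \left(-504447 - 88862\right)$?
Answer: $- \frac{3213163810486}{5} \approx -6.4263 \cdot 10^{11}$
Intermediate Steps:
$\left(3242171 + 2367257\right) + \left(1083121 + K{\left(20,436 \right)}\right) \left(-504447 - 88862\right) = \left(3242171 + 2367257\right) + \left(1083121 + \frac{436}{20}\right) \left(-504447 - 88862\right) = 5609428 + \left(1083121 + 436 \cdot \frac{1}{20}\right) \left(-593309\right) = 5609428 + \left(1083121 + \frac{109}{5}\right) \left(-593309\right) = 5609428 + \frac{5415714}{5} \left(-593309\right) = 5609428 - \frac{3213191857626}{5} = - \frac{3213163810486}{5}$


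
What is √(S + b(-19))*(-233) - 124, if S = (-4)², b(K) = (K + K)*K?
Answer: -124 - 699*√82 ≈ -6453.7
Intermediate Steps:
b(K) = 2*K² (b(K) = (2*K)*K = 2*K²)
S = 16
√(S + b(-19))*(-233) - 124 = √(16 + 2*(-19)²)*(-233) - 124 = √(16 + 2*361)*(-233) - 124 = √(16 + 722)*(-233) - 124 = √738*(-233) - 124 = (3*√82)*(-233) - 124 = -699*√82 - 124 = -124 - 699*√82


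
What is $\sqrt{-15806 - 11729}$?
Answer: $i \sqrt{27535} \approx 165.94 i$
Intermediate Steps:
$\sqrt{-15806 - 11729} = \sqrt{-27535} = i \sqrt{27535}$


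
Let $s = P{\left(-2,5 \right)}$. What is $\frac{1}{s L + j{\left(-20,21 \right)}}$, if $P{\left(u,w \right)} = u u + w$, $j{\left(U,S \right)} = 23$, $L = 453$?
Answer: $\frac{1}{4100} \approx 0.0002439$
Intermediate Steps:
$P{\left(u,w \right)} = w + u^{2}$ ($P{\left(u,w \right)} = u^{2} + w = w + u^{2}$)
$s = 9$ ($s = 5 + \left(-2\right)^{2} = 5 + 4 = 9$)
$\frac{1}{s L + j{\left(-20,21 \right)}} = \frac{1}{9 \cdot 453 + 23} = \frac{1}{4077 + 23} = \frac{1}{4100}$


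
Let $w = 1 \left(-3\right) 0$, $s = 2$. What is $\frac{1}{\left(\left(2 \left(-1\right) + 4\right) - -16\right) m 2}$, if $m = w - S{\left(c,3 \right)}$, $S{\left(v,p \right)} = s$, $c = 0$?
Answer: $- \frac{1}{72} \approx -0.013889$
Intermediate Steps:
$S{\left(v,p \right)} = 2$
$w = 0$ ($w = \left(-3\right) 0 = 0$)
$m = -2$ ($m = 0 - 2 = -2$)
$\frac{1}{\left(\left(2 \left(-1\right) + 4\right) - -16\right) m 2} = \frac{1}{\left(\left(2 \left(-1\right) + 4\right) - -16\right) \left(-2\right) 2} = \frac{1}{\left(\left(-2 + 4\right) + 16\right) \left(-2\right) 2} = \frac{1}{\left(2 + 16\right) \left(-2\right) 2} = \frac{1}{18 \left(-2\right) 2} = \frac{1}{\left(-36\right) 2} = \frac{1}{-72} = - \frac{1}{72}$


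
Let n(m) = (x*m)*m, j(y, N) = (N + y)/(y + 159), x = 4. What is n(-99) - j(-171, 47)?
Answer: 117581/3 ≈ 39194.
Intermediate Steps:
j(y, N) = (N + y)/(159 + y)
n(m) = 4*m² (n(m) = (4*m)*m = 4*m²)
n(-99) - j(-171, 47) = 4*(-99)² - (47 - 171)/(159 - 171) = 4*9801 - (-124)/(-12) = 39204 - (-1)*(-124)/12 = 39204 - 1*31/3 = 39204 - 31/3 = 117581/3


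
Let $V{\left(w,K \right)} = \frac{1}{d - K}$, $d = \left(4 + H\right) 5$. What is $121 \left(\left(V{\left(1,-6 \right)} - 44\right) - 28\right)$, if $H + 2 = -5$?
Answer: $- \frac{78529}{9} \approx -8725.4$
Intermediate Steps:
$H = -7$ ($H = -2 - 5 = -7$)
$d = -15$ ($d = \left(4 - 7\right) 5 = \left(-3\right) 5 = -15$)
$V{\left(w,K \right)} = \frac{1}{-15 - K}$
$121 \left(\left(V{\left(1,-6 \right)} - 44\right) - 28\right) = 121 \left(\left(- \frac{1}{15 - 6} - 44\right) - 28\right) = 121 \left(\left(- \frac{1}{9} - 44\right) - 28\right) = 121 \left(- \frac{397}{9} - 28\right) = 121 \left(- \frac{649}{9}\right) = - \frac{78529}{9}$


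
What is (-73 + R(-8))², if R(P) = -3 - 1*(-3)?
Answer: 5329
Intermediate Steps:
R(P) = 0 (R(P) = -3 + 3 = 0)
(-73 + R(-8))² = (-73 + 0)² = (-73)² = 5329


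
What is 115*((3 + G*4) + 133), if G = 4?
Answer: 17480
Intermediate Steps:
115*((3 + G*4) + 133) = 115*((3 + 4*4) + 133) = 115*((3 + 16) + 133) = 115*(19 + 133) = 115*152 = 17480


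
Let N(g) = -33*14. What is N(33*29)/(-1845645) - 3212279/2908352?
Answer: -1975794338777/1789261775680 ≈ -1.1043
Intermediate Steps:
N(g) = -462
N(33*29)/(-1845645) - 3212279/2908352 = -462/(-1845645) - 3212279/2908352 = -462*(-1/1845645) - 3212279*1/2908352 = 154/615215 - 3212279/2908352 = -1975794338777/1789261775680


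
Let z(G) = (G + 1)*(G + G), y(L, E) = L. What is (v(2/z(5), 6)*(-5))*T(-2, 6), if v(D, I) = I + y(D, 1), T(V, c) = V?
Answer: 181/3 ≈ 60.333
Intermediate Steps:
z(G) = 2*G*(1 + G) (z(G) = (1 + G)*(2*G) = 2*G*(1 + G))
v(D, I) = D + I (v(D, I) = I + D = D + I)
(v(2/z(5), 6)*(-5))*T(-2, 6) = ((2/((2*5*(1 + 5))) + 6)*(-5))*(-2) = ((2/((2*5*6)) + 6)*(-5))*(-2) = ((2/60 + 6)*(-5))*(-2) = ((2*(1/60) + 6)*(-5))*(-2) = ((1/30 + 6)*(-5))*(-2) = ((181/30)*(-5))*(-2) = -181/6*(-2) = 181/3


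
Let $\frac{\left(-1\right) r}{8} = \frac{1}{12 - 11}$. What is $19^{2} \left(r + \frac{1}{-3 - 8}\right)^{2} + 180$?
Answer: $\frac{2881261}{121} \approx 23812.0$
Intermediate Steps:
$r = -8$ ($r = - \frac{8}{12 - 11} = - \frac{8}{1} = \left(-8\right) 1 = -8$)
$19^{2} \left(r + \frac{1}{-3 - 8}\right)^{2} + 180 = 19^{2} \left(-8 + \frac{1}{-3 - 8}\right)^{2} + 180 = 361 \left(-8 + \frac{1}{-11}\right)^{2} + 180 = 361 \left(-8 - \frac{1}{11}\right)^{2} + 180 = 361 \left(- \frac{89}{11}\right)^{2} + 180 = 361 \cdot \frac{7921}{121} + 180 = \frac{2859481}{121} + 180 = \frac{2881261}{121}$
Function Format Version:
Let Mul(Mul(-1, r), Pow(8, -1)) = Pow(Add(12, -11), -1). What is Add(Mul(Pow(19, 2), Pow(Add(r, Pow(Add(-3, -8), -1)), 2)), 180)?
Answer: Rational(2881261, 121) ≈ 23812.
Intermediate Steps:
r = -8 (r = Mul(-8, Pow(Add(12, -11), -1)) = Mul(-8, Pow(1, -1)) = Mul(-8, 1) = -8)
Add(Mul(Pow(19, 2), Pow(Add(r, Pow(Add(-3, -8), -1)), 2)), 180) = Add(Mul(Pow(19, 2), Pow(Add(-8, Pow(Add(-3, -8), -1)), 2)), 180) = Add(Mul(361, Pow(Add(-8, Pow(-11, -1)), 2)), 180) = Add(Mul(361, Pow(Add(-8, Rational(-1, 11)), 2)), 180) = Add(Mul(361, Pow(Rational(-89, 11), 2)), 180) = Add(Mul(361, Rational(7921, 121)), 180) = Add(Rational(2859481, 121), 180) = Rational(2881261, 121)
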